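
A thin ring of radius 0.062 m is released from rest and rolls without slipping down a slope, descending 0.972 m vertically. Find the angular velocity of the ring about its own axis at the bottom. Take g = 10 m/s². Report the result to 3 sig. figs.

With I = MR², the ratio k = I/(MR²) is 1.
The rolling condition ω = v/R makes the rotational term ½I(v/R)² = ½kMv², so KE_total = ½(1+k)Mv² = Mv².
Energy conservation Mgh = ½(1+k)Mv² gives v = √(2gh/(1+k)) = √(2 × 10 × 0.972 / 2) = 3.118 m/s.
The angular speed follows from ω = v/R = 3.118/0.062 ≈ 50.3 rad/s.

ω ≈ 50.3 rad/s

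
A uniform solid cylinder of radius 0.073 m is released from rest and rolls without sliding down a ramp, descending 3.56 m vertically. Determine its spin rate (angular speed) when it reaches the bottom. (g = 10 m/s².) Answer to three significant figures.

The moment of inertia is (1/2)MR², giving k ≡ I/(MR²) = 0.5.
Pure rolling means v = ωR; then KE = ½Mv² + ½I(v/R)² = ½(1+k)Mv² = (3/4)Mv².
Energy conservation Mgh = ½(1+k)Mv² gives v = √(2gh/(1+k)) = √(2 × 10 × 3.56 / 1.5) = 6.89 m/s.
Then ω = v/R = 6.89 / 0.073 ≈ 94.4 rad/s.

ω ≈ 94.4 rad/s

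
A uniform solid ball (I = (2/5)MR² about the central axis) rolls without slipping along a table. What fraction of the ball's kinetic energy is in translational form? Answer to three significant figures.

fraction ≈ 0.714

For this body I = (2/5)MR², i.e. k = I/(MR²) = 0.4.
With ω = v/R, KE_trans = ½Mv² and KE_rot = ½Iω² = ½kMv², so KE_total = ½(1+k)Mv².
The translational fraction is therefore 1/(1+k) = 1/1.4 ≈ 0.714.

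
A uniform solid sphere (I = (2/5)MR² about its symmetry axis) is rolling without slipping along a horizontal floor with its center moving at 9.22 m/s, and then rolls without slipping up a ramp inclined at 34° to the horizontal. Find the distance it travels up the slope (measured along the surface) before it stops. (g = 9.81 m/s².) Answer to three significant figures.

For this body I = (2/5)MR², i.e. k = I/(MR²) = 0.4.
Since it rolls without slipping, ω = v/R and KE = ½Mv² + ½Iω² = ½(1+k)Mv² = (7/10)Mv².
Setting this equal to Mgh gives the vertical rise h = (1+k)v₀²/(2g) = 1.4×9.22²/(2×9.81) = 6.066 m.
Along the incline, d = h/sinθ = 6.066/sin34° ≈ 10.8 m.

d ≈ 10.8 m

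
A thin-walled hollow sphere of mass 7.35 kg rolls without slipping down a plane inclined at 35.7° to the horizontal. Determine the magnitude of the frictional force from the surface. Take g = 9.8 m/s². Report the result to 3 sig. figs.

f ≈ 16.8 N

For this body I = (2/3)MR², i.e. k = I/(MR²) = 2/3.
Newton's second law down the slope: Mg sinθ − f = Ma. The torque equation fR = Iα (with α = a/R) gives f = kMa.
Combining, a = g sinθ/(1+k) and f = kMa = kMg sinθ/(1+k).
f = (2/3) × 7.35 × 9.8 × sin35.7° / 1.667 ≈ 16.8 N.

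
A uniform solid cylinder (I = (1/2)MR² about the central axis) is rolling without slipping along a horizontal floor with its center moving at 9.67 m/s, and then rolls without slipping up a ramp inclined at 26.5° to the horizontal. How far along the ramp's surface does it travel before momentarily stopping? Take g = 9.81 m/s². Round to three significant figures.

For this body I = (1/2)MR², i.e. k = I/(MR²) = 0.5.
Pure rolling means v = ωR; then KE = ½Mv² + ½I(v/R)² = ½(1+k)Mv² = (3/4)Mv².
Setting this equal to Mgh gives the vertical rise h = (1+k)v₀²/(2g) = 1.5×9.67²/(2×9.81) = 7.149 m.
Along the incline, d = h/sinθ = 7.149/sin26.5° ≈ 16.0 m.

d ≈ 16.0 m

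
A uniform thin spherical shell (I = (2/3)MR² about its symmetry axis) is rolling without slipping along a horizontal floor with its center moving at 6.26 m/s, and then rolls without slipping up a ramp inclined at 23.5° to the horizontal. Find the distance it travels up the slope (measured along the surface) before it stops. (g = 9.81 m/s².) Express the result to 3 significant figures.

With I = (2/3)MR², the ratio k = I/(MR²) is 2/3.
Rolling without slipping gives ω = v/R, so the total kinetic energy is ½Mv² + ½Iω² = ½(1+k)Mv² = (5/6)Mv².
Setting this equal to Mgh gives the vertical rise h = (1+k)v₀²/(2g) = 1.667×6.26²/(2×9.81) = 3.329 m.
The distance along the slope is d = h/sinθ = 3.329/sin23.5° ≈ 8.35 m.

d ≈ 8.35 m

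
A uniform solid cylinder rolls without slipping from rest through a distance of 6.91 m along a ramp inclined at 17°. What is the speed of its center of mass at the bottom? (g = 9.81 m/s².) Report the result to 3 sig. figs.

Here I = (1/2)MR², so the shape factor k = I/(MR²) = 0.5.
Pure rolling means v = ωR; then KE = ½Mv² + ½I(v/R)² = ½(1+k)Mv² = (3/4)Mv².
The vertical drop is h = L sinθ = 6.91 × sin17° = 2.02 m.
Energy conservation: Mgh = (3/4)Mv², so v = √(2gh/(1+k)) = √(2 × 9.81 × 2.02 / 1.5) ≈ 5.14 m/s.

v ≈ 5.14 m/s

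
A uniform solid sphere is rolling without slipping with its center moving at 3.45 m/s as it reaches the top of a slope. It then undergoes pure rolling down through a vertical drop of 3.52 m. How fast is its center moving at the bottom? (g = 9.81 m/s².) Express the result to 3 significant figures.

With I = (2/5)MR², the ratio k = I/(MR²) is 0.4.
The rolling condition ω = v/R makes the rotational term ½I(v/R)² = ½kMv², so KE_total = ½(1+k)Mv² = (7/10)Mv².
Conserving energy between top and bottom: (7/10)Mv² = (7/10)Mv₀² + Mgh, hence v² = v₀² + 2gh/(1+k).
v = √(3.45² + 2×9.81×3.52/1.4) = √61.23 ≈ 7.83 m/s.

v ≈ 7.83 m/s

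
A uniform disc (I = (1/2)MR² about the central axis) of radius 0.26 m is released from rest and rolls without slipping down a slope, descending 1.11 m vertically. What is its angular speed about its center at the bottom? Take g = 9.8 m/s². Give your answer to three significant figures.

For this body I = (1/2)MR², i.e. k = I/(MR²) = 0.5.
Pure rolling means v = ωR; then KE = ½Mv² + ½I(v/R)² = ½(1+k)Mv² = (3/4)Mv².
Energy conservation Mgh = ½(1+k)Mv² gives v = √(2gh/(1+k)) = √(2 × 9.8 × 1.11 / 1.5) = 3.808 m/s.
The angular speed follows from ω = v/R = 3.808/0.26 ≈ 14.6 rad/s.

ω ≈ 14.6 rad/s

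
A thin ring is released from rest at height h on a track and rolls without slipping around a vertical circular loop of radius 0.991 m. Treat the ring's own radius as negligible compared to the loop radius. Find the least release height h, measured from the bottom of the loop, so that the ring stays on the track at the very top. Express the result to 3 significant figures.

h_min ≈ 2.97 m

With I = MR², the ratio k = I/(MR²) is 1.
At the top, contact is just lost when gravity alone supplies the centripetal force: Mg = Mv_top²/r, i.e. v_top² = gr.
With ω = v/R, the kinetic energy at speed v is ½(1+k)Mv² = Mv².
Energy conservation from release (height h) to the top (height 2r): Mgh = Mg(2r) + M·gr.
Thus h_min = 2r + (1+k)r/2 = r(2 + 2/2) = 0.991 × 3 ≈ 2.97 m.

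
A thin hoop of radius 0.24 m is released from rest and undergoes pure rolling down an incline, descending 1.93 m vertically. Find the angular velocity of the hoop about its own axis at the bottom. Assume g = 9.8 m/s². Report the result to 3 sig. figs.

ω ≈ 18.1 rad/s

The moment of inertia is MR², giving k ≡ I/(MR²) = 1.
The rolling condition ω = v/R makes the rotational term ½I(v/R)² = ½kMv², so KE_total = ½(1+k)Mv² = Mv².
Energy conservation Mgh = ½(1+k)Mv² gives v = √(2gh/(1+k)) = √(2 × 9.8 × 1.93 / 2) = 4.349 m/s.
The angular speed follows from ω = v/R = 4.349/0.24 ≈ 18.1 rad/s.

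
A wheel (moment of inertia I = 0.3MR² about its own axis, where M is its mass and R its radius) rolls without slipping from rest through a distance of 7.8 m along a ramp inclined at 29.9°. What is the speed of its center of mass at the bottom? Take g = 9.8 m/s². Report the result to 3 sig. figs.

v ≈ 7.66 m/s

With I = 0.3MR², the ratio k = I/(MR²) is 0.3.
Pure rolling means v = ωR; then KE = ½Mv² + ½I(v/R)² = ½(1+k)Mv² = (13/20)Mv².
The vertical drop is h = L sinθ = 7.8 × sin29.9° = 3.888 m.
Energy conservation: Mgh = (13/20)Mv², so v = √(2gh/(1+k)) = √(2 × 9.8 × 3.888 / 1.3) ≈ 7.66 m/s.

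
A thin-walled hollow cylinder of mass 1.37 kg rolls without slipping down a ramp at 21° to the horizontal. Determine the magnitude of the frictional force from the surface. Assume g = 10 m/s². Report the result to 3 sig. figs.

With I = MR², the ratio k = I/(MR²) is 1.
Newton's second law down the slope: Mg sinθ − f = Ma. The torque equation fR = Iα (with α = a/R) gives f = kMa.
Combining, a = g sinθ/(1+k) and f = kMa = kMg sinθ/(1+k).
f = 1 × 1.37 × 10 × sin21° / 2 ≈ 2.45 N.

f ≈ 2.45 N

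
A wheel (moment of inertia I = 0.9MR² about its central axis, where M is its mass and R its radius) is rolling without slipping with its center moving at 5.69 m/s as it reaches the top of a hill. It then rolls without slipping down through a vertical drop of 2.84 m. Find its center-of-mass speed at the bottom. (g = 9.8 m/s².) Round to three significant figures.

v ≈ 7.85 m/s

The moment of inertia is 0.9MR², giving k ≡ I/(MR²) = 0.9.
Rolling without slipping gives ω = v/R, so the total kinetic energy is ½Mv² + ½Iω² = ½(1+k)Mv² = (19/20)Mv².
Conserving energy between top and bottom: (19/20)Mv² = (19/20)Mv₀² + Mgh, hence v² = v₀² + 2gh/(1+k).
v = √(5.69² + 2×9.8×2.84/1.9) = √61.67 ≈ 7.85 m/s.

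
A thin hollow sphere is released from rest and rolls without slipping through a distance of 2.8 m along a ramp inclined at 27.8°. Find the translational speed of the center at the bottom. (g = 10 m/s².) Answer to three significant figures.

Here I = (2/3)MR², so the shape factor k = I/(MR²) = 2/3.
Pure rolling means v = ωR; then KE = ½Mv² + ½I(v/R)² = ½(1+k)Mv² = (5/6)Mv².
The vertical drop is h = L sinθ = 2.8 × sin27.8° = 1.306 m.
Energy conservation: Mgh = (5/6)Mv², so v = √(2gh/(1+k)) = √(2 × 10 × 1.306 / 1.667) ≈ 3.96 m/s.

v ≈ 3.96 m/s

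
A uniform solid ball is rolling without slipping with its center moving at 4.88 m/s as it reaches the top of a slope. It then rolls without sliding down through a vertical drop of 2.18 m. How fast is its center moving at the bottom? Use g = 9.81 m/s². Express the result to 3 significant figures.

The moment of inertia is (2/5)MR², giving k ≡ I/(MR²) = 0.4.
Since it rolls without slipping, ω = v/R and KE = ½Mv² + ½Iω² = ½(1+k)Mv² = (7/10)Mv².
Energy conservation: (7/10)Mv₀² + Mgh = (7/10)Mv², so v² = v₀² + 2gh/(1+k).
v = √(4.88² + 2×9.81×2.18/1.4) = √54.37 ≈ 7.37 m/s.

v ≈ 7.37 m/s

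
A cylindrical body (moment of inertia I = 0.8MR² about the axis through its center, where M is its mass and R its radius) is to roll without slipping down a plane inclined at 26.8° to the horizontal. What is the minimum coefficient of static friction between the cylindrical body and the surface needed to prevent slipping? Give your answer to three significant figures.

For this body I = 0.8MR², i.e. k = I/(MR²) = 0.8.
Along the incline Mg sinθ − f = Ma, and torque about the center fR = Iα = kMR²(a/R) gives f = kMa.
These give a = g sinθ/(1+k) and the required friction f = kMg sinθ/(1+k).
With N = Mg cosθ, the no-slip condition f ≤ μN gives μ_min = f/N = k tanθ/(1+k).
μ_min = 0.8 × tan26.8° / 1.8 ≈ 0.225.

μ_min ≈ 0.225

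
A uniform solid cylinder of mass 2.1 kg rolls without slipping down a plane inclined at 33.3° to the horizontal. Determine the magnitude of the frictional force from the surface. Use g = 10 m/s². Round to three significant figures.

For this body I = (1/2)MR², i.e. k = I/(MR²) = 0.5.
Along the incline Mg sinθ − f = Ma, and torque about the center fR = Iα = kMR²(a/R) gives f = kMa.
Combining, a = g sinθ/(1+k) and f = kMa = kMg sinθ/(1+k).
f = 0.5 × 2.1 × 10 × sin33.3° / 1.5 ≈ 3.84 N.

f ≈ 3.84 N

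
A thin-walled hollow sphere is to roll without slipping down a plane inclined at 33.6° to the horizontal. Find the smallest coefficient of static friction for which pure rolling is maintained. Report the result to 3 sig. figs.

μ_min ≈ 0.266

With I = (2/3)MR², the ratio k = I/(MR²) is 2/3.
Newton's second law down the slope: Mg sinθ − f = Ma. The torque equation fR = Iα (with α = a/R) gives f = kMa.
These give a = g sinθ/(1+k) and the required friction f = kMg sinθ/(1+k).
The normal force is N = Mg cosθ, so μ_min = f/N = k tanθ/(1+k).
μ_min = (2/3) × tan33.6° / 1.667 ≈ 0.266.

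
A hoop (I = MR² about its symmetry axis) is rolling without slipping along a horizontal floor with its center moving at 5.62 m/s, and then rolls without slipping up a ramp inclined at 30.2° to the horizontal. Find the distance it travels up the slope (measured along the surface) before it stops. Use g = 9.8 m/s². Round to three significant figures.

d ≈ 6.41 m

The moment of inertia is MR², giving k ≡ I/(MR²) = 1.
The rolling condition ω = v/R makes the rotational term ½I(v/R)² = ½kMv², so KE_total = ½(1+k)Mv² = Mv².
Setting this equal to Mgh gives the vertical rise h = (1+k)v₀²/(2g) = 2×5.62²/(2×9.8) = 3.223 m.
Along the incline, d = h/sinθ = 3.223/sin30.2° ≈ 6.41 m.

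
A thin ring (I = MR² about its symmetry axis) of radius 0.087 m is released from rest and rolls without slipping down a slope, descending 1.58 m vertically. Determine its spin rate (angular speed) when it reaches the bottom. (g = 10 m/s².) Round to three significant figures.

For this body I = MR², i.e. k = I/(MR²) = 1.
Rolling without slipping gives ω = v/R, so the total kinetic energy is ½Mv² + ½Iω² = ½(1+k)Mv² = Mv².
Energy conservation Mgh = ½(1+k)Mv² gives v = √(2gh/(1+k)) = √(2 × 10 × 1.58 / 2) = 3.975 m/s.
The angular speed follows from ω = v/R = 3.975/0.087 ≈ 45.7 rad/s.

ω ≈ 45.7 rad/s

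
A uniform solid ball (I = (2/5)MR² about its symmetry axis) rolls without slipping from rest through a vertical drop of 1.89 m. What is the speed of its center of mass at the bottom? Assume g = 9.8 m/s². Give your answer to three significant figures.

v ≈ 5.14 m/s

With I = (2/5)MR², the ratio k = I/(MR²) is 0.4.
Pure rolling means v = ωR; then KE = ½Mv² + ½I(v/R)² = ½(1+k)Mv² = (7/10)Mv².
Setting Mgh = (7/10)Mv² gives v = √(2gh/(1+k)) = √(2·9.8·1.89/1.4) ≈ 5.14 m/s.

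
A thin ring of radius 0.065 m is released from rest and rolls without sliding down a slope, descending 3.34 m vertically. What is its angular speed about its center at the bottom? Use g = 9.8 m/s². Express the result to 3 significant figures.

With I = MR², the ratio k = I/(MR²) is 1.
Since it rolls without slipping, ω = v/R and KE = ½Mv² + ½Iω² = ½(1+k)Mv² = Mv².
Energy conservation Mgh = ½(1+k)Mv² gives v = √(2gh/(1+k)) = √(2 × 9.8 × 3.34 / 2) = 5.721 m/s.
The angular speed follows from ω = v/R = 5.721/0.065 ≈ 88.0 rad/s.

ω ≈ 88.0 rad/s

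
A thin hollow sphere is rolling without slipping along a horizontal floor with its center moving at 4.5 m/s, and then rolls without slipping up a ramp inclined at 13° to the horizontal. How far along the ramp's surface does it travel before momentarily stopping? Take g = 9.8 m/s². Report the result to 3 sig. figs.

Here I = (2/3)MR², so the shape factor k = I/(MR²) = 2/3.
Rolling without slipping gives ω = v/R, so the total kinetic energy is ½Mv² + ½Iω² = ½(1+k)Mv² = (5/6)Mv².
Setting this equal to Mgh gives the vertical rise h = (1+k)v₀²/(2g) = 1.667×4.5²/(2×9.8) = 1.722 m.
Along the incline, d = h/sinθ = 1.722/sin13° ≈ 7.65 m.

d ≈ 7.65 m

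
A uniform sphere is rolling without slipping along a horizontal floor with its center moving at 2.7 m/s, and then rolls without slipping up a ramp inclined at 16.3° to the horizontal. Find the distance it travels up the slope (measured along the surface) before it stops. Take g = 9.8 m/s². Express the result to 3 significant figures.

d ≈ 1.86 m

Here I = (2/5)MR², so the shape factor k = I/(MR²) = 0.4.
Since it rolls without slipping, ω = v/R and KE = ½Mv² + ½Iω² = ½(1+k)Mv² = (7/10)Mv².
Setting this equal to Mgh gives the vertical rise h = (1+k)v₀²/(2g) = 1.4×2.7²/(2×9.8) = 0.5207 m.
The distance along the slope is d = h/sinθ = 0.5207/sin16.3° ≈ 1.86 m.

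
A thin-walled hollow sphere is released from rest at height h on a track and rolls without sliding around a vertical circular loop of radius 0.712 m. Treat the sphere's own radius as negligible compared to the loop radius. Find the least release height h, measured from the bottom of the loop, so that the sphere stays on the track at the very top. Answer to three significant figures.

The moment of inertia is (2/3)MR², giving k ≡ I/(MR²) = 2/3.
At the top, contact is just lost when gravity alone supplies the centripetal force: Mg = Mv_top²/r, i.e. v_top² = gr.
With ω = v/R, the kinetic energy at speed v is ½(1+k)Mv² = (5/6)Mv².
Energy conservation from release (height h) to the top (height 2r): Mgh = Mg(2r) + (5/6)M·gr.
Thus h_min = 2r + (1+k)r/2 = r(2 + 1.667/2) = 0.712 × 2.833 ≈ 2.02 m.

h_min ≈ 2.02 m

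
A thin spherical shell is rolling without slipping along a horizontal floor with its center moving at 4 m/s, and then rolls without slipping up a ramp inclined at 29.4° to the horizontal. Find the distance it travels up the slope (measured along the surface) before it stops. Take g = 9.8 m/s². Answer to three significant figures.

d ≈ 2.77 m

Here I = (2/3)MR², so the shape factor k = I/(MR²) = 2/3.
The rolling condition ω = v/R makes the rotational term ½I(v/R)² = ½kMv², so KE_total = ½(1+k)Mv² = (5/6)Mv².
Setting this equal to Mgh gives the vertical rise h = (1+k)v₀²/(2g) = 1.667×4²/(2×9.8) = 1.361 m.
Along the incline, d = h/sinθ = 1.361/sin29.4° ≈ 2.77 m.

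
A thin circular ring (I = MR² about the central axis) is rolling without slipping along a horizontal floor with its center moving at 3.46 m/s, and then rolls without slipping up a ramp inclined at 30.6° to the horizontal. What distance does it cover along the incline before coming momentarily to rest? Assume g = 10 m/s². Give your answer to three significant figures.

d ≈ 2.35 m

Here I = MR², so the shape factor k = I/(MR²) = 1.
Since it rolls without slipping, ω = v/R and KE = ½Mv² + ½Iω² = ½(1+k)Mv² = Mv².
Setting this equal to Mgh gives the vertical rise h = (1+k)v₀²/(2g) = 2×3.46²/(2×10) = 1.197 m.
Along the incline, d = h/sinθ = 1.197/sin30.6° ≈ 2.35 m.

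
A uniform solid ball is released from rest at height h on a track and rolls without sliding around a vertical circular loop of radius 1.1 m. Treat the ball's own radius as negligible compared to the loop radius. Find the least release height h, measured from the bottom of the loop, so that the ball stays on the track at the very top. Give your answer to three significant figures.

The moment of inertia is (2/5)MR², giving k ≡ I/(MR²) = 0.4.
At the top, contact is just lost when gravity alone supplies the centripetal force: Mg = Mv_top²/r, i.e. v_top² = gr.
With ω = v/R, the kinetic energy at speed v is ½(1+k)Mv² = (7/10)Mv².
Energy conservation from release (height h) to the top (height 2r): Mgh = Mg(2r) + (7/10)M·gr.
Thus h_min = 2r + (1+k)r/2 = r(2 + 1.4/2) = 1.1 × 2.7 ≈ 2.97 m.

h_min ≈ 2.97 m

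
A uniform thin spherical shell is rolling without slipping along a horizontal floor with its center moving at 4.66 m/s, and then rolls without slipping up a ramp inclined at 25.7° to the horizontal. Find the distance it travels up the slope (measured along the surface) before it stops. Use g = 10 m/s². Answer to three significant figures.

For this body I = (2/3)MR², i.e. k = I/(MR²) = 2/3.
Pure rolling means v = ωR; then KE = ½Mv² + ½I(v/R)² = ½(1+k)Mv² = (5/6)Mv².
Setting this equal to Mgh gives the vertical rise h = (1+k)v₀²/(2g) = 1.667×4.66²/(2×10) = 1.81 m.
The distance along the slope is d = h/sinθ = 1.81/sin25.7° ≈ 4.17 m.

d ≈ 4.17 m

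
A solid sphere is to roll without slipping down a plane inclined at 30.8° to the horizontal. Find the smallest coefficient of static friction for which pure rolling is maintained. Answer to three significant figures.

μ_min ≈ 0.170

For this body I = (2/5)MR², i.e. k = I/(MR²) = 0.4.
Newton's second law down the slope: Mg sinθ − f = Ma. The torque equation fR = Iα (with α = a/R) gives f = kMa.
These give a = g sinθ/(1+k) and the required friction f = kMg sinθ/(1+k).
With N = Mg cosθ, the no-slip condition f ≤ μN gives μ_min = f/N = k tanθ/(1+k).
μ_min = 0.4 × tan30.8° / 1.4 ≈ 0.170.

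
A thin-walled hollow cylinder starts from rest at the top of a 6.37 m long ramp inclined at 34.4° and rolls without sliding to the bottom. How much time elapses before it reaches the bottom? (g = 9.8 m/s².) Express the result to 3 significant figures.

t ≈ 2.15 s

With I = MR², the ratio k = I/(MR²) is 1.
Translational: Mg sinθ − f = Ma. Rotational about the CM: fR = Iα = kMRa, so f = kMa.
Hence a = g sinθ/(1+k) = 9.8×sin34.4°/2 = 2.768 m/s².
Starting from rest, L = ½at², so t = √(2L/a) = √(2×6.37/2.768) ≈ 2.15 s.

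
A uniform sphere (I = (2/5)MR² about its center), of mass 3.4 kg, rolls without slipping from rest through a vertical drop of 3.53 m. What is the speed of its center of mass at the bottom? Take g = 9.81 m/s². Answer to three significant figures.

The moment of inertia is (2/5)MR², giving k ≡ I/(MR²) = 0.4.
Rolling without slipping gives ω = v/R, so the total kinetic energy is ½Mv² + ½Iω² = ½(1+k)Mv² = (7/10)Mv².
Energy conservation: Mgh = (7/10)Mv², so v = √(2gh/(1+k)) = √(2 × 9.81 × 3.53 / 1.4) ≈ 7.03 m/s.

v ≈ 7.03 m/s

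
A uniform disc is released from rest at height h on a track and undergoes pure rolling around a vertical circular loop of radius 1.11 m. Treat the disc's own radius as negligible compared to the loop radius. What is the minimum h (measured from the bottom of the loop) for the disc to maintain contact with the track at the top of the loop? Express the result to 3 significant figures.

h_min ≈ 3.05 m

Here I = (1/2)MR², so the shape factor k = I/(MR²) = 0.5.
At the top, contact is just lost when gravity alone supplies the centripetal force: Mg = Mv_top²/r, i.e. v_top² = gr.
With ω = v/R, the kinetic energy at speed v is ½(1+k)Mv² = (3/4)Mv².
Energy conservation from release (height h) to the top (height 2r): Mgh = Mg(2r) + (3/4)M·gr.
Thus h_min = 2r + (1+k)r/2 = r(2 + 1.5/2) = 1.11 × 2.75 ≈ 3.05 m.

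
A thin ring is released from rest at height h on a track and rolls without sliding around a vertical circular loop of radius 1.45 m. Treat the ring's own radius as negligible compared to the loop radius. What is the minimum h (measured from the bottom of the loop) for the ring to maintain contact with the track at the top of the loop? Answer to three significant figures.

h_min ≈ 4.35 m

The moment of inertia is MR², giving k ≡ I/(MR²) = 1.
At the top of the loop, the minimum-contact condition is Mg = Mv_top²/r, so v_top² = gr.
With ω = v/R, the kinetic energy at speed v is ½(1+k)Mv² = Mv².
Energy conservation from release (height h) to the top (height 2r): Mgh = Mg(2r) + M·gr.
Thus h_min = 2r + (1+k)r/2 = r(2 + 2/2) = 1.45 × 3 ≈ 4.35 m.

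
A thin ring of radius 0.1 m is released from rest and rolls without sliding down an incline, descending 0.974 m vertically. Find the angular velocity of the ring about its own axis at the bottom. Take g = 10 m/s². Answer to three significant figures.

The moment of inertia is MR², giving k ≡ I/(MR²) = 1.
Rolling without slipping gives ω = v/R, so the total kinetic energy is ½Mv² + ½Iω² = ½(1+k)Mv² = Mv².
Energy conservation Mgh = ½(1+k)Mv² gives v = √(2gh/(1+k)) = √(2 × 10 × 0.974 / 2) = 3.121 m/s.
Then ω = v/R = 3.121 / 0.1 ≈ 31.2 rad/s.

ω ≈ 31.2 rad/s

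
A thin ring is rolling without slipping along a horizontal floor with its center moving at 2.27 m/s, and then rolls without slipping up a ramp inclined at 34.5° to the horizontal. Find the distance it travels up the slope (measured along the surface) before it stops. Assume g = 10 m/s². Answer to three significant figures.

For this body I = MR², i.e. k = I/(MR²) = 1.
Rolling without slipping gives ω = v/R, so the total kinetic energy is ½Mv² + ½Iω² = ½(1+k)Mv² = Mv².
Setting this equal to Mgh gives the vertical rise h = (1+k)v₀²/(2g) = 2×2.27²/(2×10) = 0.5153 m.
The distance along the slope is d = h/sinθ = 0.5153/sin34.5° ≈ 0.910 m.

d ≈ 0.910 m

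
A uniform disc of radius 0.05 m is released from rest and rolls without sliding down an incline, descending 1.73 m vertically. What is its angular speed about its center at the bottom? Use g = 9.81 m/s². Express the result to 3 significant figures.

For this body I = (1/2)MR², i.e. k = I/(MR²) = 0.5.
Pure rolling means v = ωR; then KE = ½Mv² + ½I(v/R)² = ½(1+k)Mv² = (3/4)Mv².
Energy conservation Mgh = ½(1+k)Mv² gives v = √(2gh/(1+k)) = √(2 × 9.81 × 1.73 / 1.5) = 4.757 m/s.
Then ω = v/R = 4.757 / 0.05 ≈ 95.1 rad/s.

ω ≈ 95.1 rad/s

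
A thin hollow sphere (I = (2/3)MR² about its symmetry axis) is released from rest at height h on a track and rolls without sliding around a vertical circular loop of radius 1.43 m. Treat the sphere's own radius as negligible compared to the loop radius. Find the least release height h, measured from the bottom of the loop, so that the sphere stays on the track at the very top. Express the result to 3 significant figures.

h_min ≈ 4.05 m

With I = (2/3)MR², the ratio k = I/(MR²) is 2/3.
At the top, contact is just lost when gravity alone supplies the centripetal force: Mg = Mv_top²/r, i.e. v_top² = gr.
With ω = v/R, the kinetic energy at speed v is ½(1+k)Mv² = (5/6)Mv².
Energy conservation from release (height h) to the top (height 2r): Mgh = Mg(2r) + (5/6)M·gr.
Thus h_min = 2r + (1+k)r/2 = r(2 + 1.667/2) = 1.43 × 2.833 ≈ 4.05 m.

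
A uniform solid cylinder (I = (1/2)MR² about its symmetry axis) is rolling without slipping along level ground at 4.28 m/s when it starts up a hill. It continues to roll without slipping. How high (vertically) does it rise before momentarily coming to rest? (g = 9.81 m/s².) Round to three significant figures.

The moment of inertia is (1/2)MR², giving k ≡ I/(MR²) = 0.5.
Rolling without slipping gives ω = v/R, so the total kinetic energy is ½Mv² + ½Iω² = ½(1+k)Mv² = (3/4)Mv².
At the top the kinetic energy is zero, so (3/4)Mv₀² = Mgh.
Thus h = (1+k)v₀²/(2g) = 1.5 × 4.28² / (2 × 9.81) ≈ 1.40 m.

h ≈ 1.40 m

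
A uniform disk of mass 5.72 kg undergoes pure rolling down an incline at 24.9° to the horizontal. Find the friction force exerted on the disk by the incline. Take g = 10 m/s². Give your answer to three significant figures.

With I = (1/2)MR², the ratio k = I/(MR²) is 0.5.
Translational: Mg sinθ − f = Ma. Rotational about the CM: fR = Iα = kMRa, so f = kMa.
Combining, a = g sinθ/(1+k) and f = kMa = kMg sinθ/(1+k).
f = 0.5 × 5.72 × 10 × sin24.9° / 1.5 ≈ 8.03 N.

f ≈ 8.03 N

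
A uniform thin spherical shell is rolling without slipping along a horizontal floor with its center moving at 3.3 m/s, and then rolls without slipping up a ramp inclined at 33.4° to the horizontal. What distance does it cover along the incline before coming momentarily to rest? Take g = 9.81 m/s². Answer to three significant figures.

d ≈ 1.68 m

Here I = (2/3)MR², so the shape factor k = I/(MR²) = 2/3.
The rolling condition ω = v/R makes the rotational term ½I(v/R)² = ½kMv², so KE_total = ½(1+k)Mv² = (5/6)Mv².
Setting this equal to Mgh gives the vertical rise h = (1+k)v₀²/(2g) = 1.667×3.3²/(2×9.81) = 0.9251 m.
Along the incline, d = h/sinθ = 0.9251/sin33.4° ≈ 1.68 m.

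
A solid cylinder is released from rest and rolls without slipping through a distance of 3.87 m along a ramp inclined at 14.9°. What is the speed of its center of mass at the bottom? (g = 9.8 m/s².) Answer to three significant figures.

With I = (1/2)MR², the ratio k = I/(MR²) is 0.5.
Pure rolling means v = ωR; then KE = ½Mv² + ½I(v/R)² = ½(1+k)Mv² = (3/4)Mv².
The vertical drop is h = L sinθ = 3.87 × sin14.9° = 0.9951 m.
Energy conservation: Mgh = (3/4)Mv², so v = √(2gh/(1+k)) = √(2 × 9.8 × 0.9951 / 1.5) ≈ 3.61 m/s.

v ≈ 3.61 m/s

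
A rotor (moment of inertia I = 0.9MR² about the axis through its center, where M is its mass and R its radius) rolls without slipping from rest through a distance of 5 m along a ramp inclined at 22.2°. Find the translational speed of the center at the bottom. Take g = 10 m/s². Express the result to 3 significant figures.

The moment of inertia is 0.9MR², giving k ≡ I/(MR²) = 0.9.
Rolling without slipping gives ω = v/R, so the total kinetic energy is ½Mv² + ½Iω² = ½(1+k)Mv² = (19/20)Mv².
The vertical drop is h = L sinθ = 5 × sin22.2° = 1.889 m.
Setting Mgh = (19/20)Mv² gives v = √(2gh/(1+k)) = √(2·10·1.889/1.9) ≈ 4.46 m/s.

v ≈ 4.46 m/s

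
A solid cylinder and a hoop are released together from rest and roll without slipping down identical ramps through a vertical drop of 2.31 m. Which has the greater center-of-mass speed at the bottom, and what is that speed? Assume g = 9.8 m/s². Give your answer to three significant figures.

For rolling without slipping, Mgh = ½(1+k)Mv² where k = I/(MR²), so v = √(2gh/(1+k)).
Solid cylinder: k = 0.5, giving v = √(2×9.8×2.31/1.5) = 5.494 m/s.
Hoop: k = 1, giving v = √(2×9.8×2.31/2) = 4.758 m/s.
The smaller k wins: the solid cylinder, at ≈ 5.49 m/s.

the solid cylinder, at v ≈ 5.49 m/s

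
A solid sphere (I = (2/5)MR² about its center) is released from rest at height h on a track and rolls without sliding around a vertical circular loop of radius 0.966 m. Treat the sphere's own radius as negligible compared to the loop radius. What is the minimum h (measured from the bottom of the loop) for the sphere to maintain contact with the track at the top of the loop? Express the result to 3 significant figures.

h_min ≈ 2.61 m

Here I = (2/5)MR², so the shape factor k = I/(MR²) = 0.4.
At the top, contact is just lost when gravity alone supplies the centripetal force: Mg = Mv_top²/r, i.e. v_top² = gr.
With ω = v/R, the kinetic energy at speed v is ½(1+k)Mv² = (7/10)Mv².
Energy conservation from release (height h) to the top (height 2r): Mgh = Mg(2r) + (7/10)M·gr.
Thus h_min = 2r + (1+k)r/2 = r(2 + 1.4/2) = 0.966 × 2.7 ≈ 2.61 m.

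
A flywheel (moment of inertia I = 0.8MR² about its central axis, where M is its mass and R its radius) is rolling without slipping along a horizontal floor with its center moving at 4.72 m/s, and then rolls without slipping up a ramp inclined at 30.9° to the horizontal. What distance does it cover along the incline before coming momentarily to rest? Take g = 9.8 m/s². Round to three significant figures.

d ≈ 3.98 m

For this body I = 0.8MR², i.e. k = I/(MR²) = 0.8.
The rolling condition ω = v/R makes the rotational term ½I(v/R)² = ½kMv², so KE_total = ½(1+k)Mv² = (9/10)Mv².
Setting this equal to Mgh gives the vertical rise h = (1+k)v₀²/(2g) = 1.8×4.72²/(2×9.8) = 2.046 m.
Along the incline, d = h/sinθ = 2.046/sin30.9° ≈ 3.98 m.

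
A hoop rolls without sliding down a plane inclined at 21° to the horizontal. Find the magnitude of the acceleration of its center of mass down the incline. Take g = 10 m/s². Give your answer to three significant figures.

a ≈ 1.79 m/s²

The moment of inertia is MR², giving k ≡ I/(MR²) = 1.
Translational: Mg sinθ − f = Ma. Rotational about the CM: fR = Iα = kMRa, so f = kMa.
Eliminating f: Mg sinθ = (1+k)Ma, so a = g sinθ/(1+k) = 10 × sin21° / 2 ≈ 1.79 m/s².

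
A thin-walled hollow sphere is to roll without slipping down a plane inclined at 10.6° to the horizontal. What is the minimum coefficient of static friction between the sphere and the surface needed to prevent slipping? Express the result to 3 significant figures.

μ_min ≈ 0.0749

With I = (2/3)MR², the ratio k = I/(MR²) is 2/3.
Translational: Mg sinθ − f = Ma. Rotational about the CM: fR = Iα = kMRa, so f = kMa.
These give a = g sinθ/(1+k) and the required friction f = kMg sinθ/(1+k).
The normal force is N = Mg cosθ, so μ_min = f/N = k tanθ/(1+k).
μ_min = (2/3) × tan10.6° / 1.667 ≈ 0.0749.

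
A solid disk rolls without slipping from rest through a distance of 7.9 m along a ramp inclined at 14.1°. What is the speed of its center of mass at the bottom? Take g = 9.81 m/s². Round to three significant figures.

For this body I = (1/2)MR², i.e. k = I/(MR²) = 0.5.
Pure rolling means v = ωR; then KE = ½Mv² + ½I(v/R)² = ½(1+k)Mv² = (3/4)Mv².
The vertical drop is h = L sinθ = 7.9 × sin14.1° = 1.925 m.
Energy conservation: Mgh = (3/4)Mv², so v = √(2gh/(1+k)) = √(2 × 9.81 × 1.925 / 1.5) ≈ 5.02 m/s.

v ≈ 5.02 m/s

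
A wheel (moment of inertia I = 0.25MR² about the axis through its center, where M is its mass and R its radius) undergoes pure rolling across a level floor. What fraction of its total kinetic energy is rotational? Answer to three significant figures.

Here I = 0.25MR², so the shape factor k = I/(MR²) = 0.25.
Since ω = v/R, the translational part is ½Mv² and the rotational part is ½I(v/R)² = ½kMv²; the total is ½(1+k)Mv².
The rotational fraction is therefore k/(1+k) = 0.25/1.25 ≈ 0.200.

fraction ≈ 0.200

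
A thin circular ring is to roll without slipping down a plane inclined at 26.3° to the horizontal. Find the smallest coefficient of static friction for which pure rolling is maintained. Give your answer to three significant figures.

μ_min ≈ 0.247

The moment of inertia is MR², giving k ≡ I/(MR²) = 1.
Newton's second law down the slope: Mg sinθ − f = Ma. The torque equation fR = Iα (with α = a/R) gives f = kMa.
These give a = g sinθ/(1+k) and the required friction f = kMg sinθ/(1+k).
With N = Mg cosθ, the no-slip condition f ≤ μN gives μ_min = f/N = k tanθ/(1+k).
μ_min = 1 × tan26.3° / 2 ≈ 0.247.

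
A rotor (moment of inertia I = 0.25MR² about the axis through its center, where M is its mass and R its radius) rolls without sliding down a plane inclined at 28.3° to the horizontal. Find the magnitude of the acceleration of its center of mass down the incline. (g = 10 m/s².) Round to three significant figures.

With I = 0.25MR², the ratio k = I/(MR²) is 0.25.
Translational: Mg sinθ − f = Ma. Rotational about the CM: fR = Iα = kMRa, so f = kMa.
Eliminating f: Mg sinθ = (1+k)Ma, so a = g sinθ/(1+k) = 10 × sin28.3° / 1.25 ≈ 3.79 m/s².

a ≈ 3.79 m/s²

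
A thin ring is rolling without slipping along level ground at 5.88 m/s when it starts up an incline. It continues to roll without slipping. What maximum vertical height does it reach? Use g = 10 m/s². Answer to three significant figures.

Here I = MR², so the shape factor k = I/(MR²) = 1.
Since it rolls without slipping, ω = v/R and KE = ½Mv² + ½Iω² = ½(1+k)Mv² = Mv².
At the top the kinetic energy is zero, so Mv₀² = Mgh.
Thus h = (1+k)v₀²/(2g) = 2 × 5.88² / (2 × 10) ≈ 3.46 m.

h ≈ 3.46 m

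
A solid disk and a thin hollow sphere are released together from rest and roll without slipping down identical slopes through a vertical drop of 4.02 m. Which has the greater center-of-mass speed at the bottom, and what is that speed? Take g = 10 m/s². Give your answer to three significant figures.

the solid disk, at v ≈ 7.32 m/s

For rolling without slipping, Mgh = ½(1+k)Mv² where k = I/(MR²), so v = √(2gh/(1+k)).
Solid disk: k = 0.5, giving v = √(2×10×4.02/1.5) = 7.321 m/s.
Thin hollow sphere: k = 2/3, giving v = √(2×10×4.02/1.667) = 6.946 m/s.
The smaller k wins: the solid disk, at ≈ 7.32 m/s.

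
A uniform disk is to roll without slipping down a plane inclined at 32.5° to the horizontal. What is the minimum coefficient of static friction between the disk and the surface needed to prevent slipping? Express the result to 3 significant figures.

μ_min ≈ 0.212

With I = (1/2)MR², the ratio k = I/(MR²) is 0.5.
Along the incline Mg sinθ − f = Ma, and torque about the center fR = Iα = kMR²(a/R) gives f = kMa.
These give a = g sinθ/(1+k) and the required friction f = kMg sinθ/(1+k).
With N = Mg cosθ, the no-slip condition f ≤ μN gives μ_min = f/N = k tanθ/(1+k).
μ_min = 0.5 × tan32.5° / 1.5 ≈ 0.212.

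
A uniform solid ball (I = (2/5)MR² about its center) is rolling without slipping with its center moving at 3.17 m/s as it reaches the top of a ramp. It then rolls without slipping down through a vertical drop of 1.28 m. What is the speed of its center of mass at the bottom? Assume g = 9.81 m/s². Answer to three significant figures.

v ≈ 5.29 m/s

The moment of inertia is (2/5)MR², giving k ≡ I/(MR²) = 0.4.
Pure rolling means v = ωR; then KE = ½Mv² + ½I(v/R)² = ½(1+k)Mv² = (7/10)Mv².
Energy conservation: (7/10)Mv₀² + Mgh = (7/10)Mv², so v² = v₀² + 2gh/(1+k).
v = √(3.17² + 2×9.81×1.28/1.4) = √27.99 ≈ 5.29 m/s.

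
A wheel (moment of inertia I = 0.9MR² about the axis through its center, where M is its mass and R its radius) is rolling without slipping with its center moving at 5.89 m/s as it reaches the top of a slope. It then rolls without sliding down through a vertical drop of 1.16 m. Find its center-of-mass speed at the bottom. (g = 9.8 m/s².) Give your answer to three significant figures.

Here I = 0.9MR², so the shape factor k = I/(MR²) = 0.9.
Since it rolls without slipping, ω = v/R and KE = ½Mv² + ½Iω² = ½(1+k)Mv² = (19/20)Mv².
Conserving energy between top and bottom: (19/20)Mv² = (19/20)Mv₀² + Mgh, hence v² = v₀² + 2gh/(1+k).
v = √(5.89² + 2×9.8×1.16/1.9) = √46.66 ≈ 6.83 m/s.

v ≈ 6.83 m/s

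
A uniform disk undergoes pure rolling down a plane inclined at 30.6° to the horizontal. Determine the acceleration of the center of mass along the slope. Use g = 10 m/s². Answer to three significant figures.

a ≈ 3.39 m/s²

For this body I = (1/2)MR², i.e. k = I/(MR²) = 0.5.
Translational: Mg sinθ − f = Ma. Rotational about the CM: fR = Iα = kMRa, so f = kMa.
Eliminating f: Mg sinθ = (1+k)Ma, so a = g sinθ/(1+k) = 10 × sin30.6° / 1.5 ≈ 3.39 m/s².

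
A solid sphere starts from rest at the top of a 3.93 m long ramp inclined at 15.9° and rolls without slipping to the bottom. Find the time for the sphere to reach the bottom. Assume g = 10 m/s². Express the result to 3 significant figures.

t ≈ 2.00 s

Here I = (2/5)MR², so the shape factor k = I/(MR²) = 0.4.
Along the incline Mg sinθ − f = Ma, and torque about the center fR = Iα = kMR²(a/R) gives f = kMa.
Hence a = g sinθ/(1+k) = 10×sin15.9°/1.4 = 1.957 m/s².
With constant a from rest, t = √(2L/a) = √(2·3.93/1.957) ≈ 2.00 s.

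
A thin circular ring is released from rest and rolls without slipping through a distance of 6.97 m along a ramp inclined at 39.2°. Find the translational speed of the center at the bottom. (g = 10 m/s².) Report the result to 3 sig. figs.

v ≈ 6.64 m/s

For this body I = MR², i.e. k = I/(MR²) = 1.
Since it rolls without slipping, ω = v/R and KE = ½Mv² + ½Iω² = ½(1+k)Mv² = Mv².
The vertical drop is h = L sinθ = 6.97 × sin39.2° = 4.405 m.
Setting Mgh = Mv² gives v = √(2gh/(1+k)) = √(2·10·4.405/2) ≈ 6.64 m/s.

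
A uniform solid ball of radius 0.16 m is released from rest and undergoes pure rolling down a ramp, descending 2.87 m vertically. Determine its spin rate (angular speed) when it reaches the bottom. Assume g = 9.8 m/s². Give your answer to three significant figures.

ω ≈ 39.6 rad/s

The moment of inertia is (2/5)MR², giving k ≡ I/(MR²) = 0.4.
Pure rolling means v = ωR; then KE = ½Mv² + ½I(v/R)² = ½(1+k)Mv² = (7/10)Mv².
Energy conservation Mgh = ½(1+k)Mv² gives v = √(2gh/(1+k)) = √(2 × 9.8 × 2.87 / 1.4) = 6.339 m/s.
The angular speed follows from ω = v/R = 6.339/0.16 ≈ 39.6 rad/s.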